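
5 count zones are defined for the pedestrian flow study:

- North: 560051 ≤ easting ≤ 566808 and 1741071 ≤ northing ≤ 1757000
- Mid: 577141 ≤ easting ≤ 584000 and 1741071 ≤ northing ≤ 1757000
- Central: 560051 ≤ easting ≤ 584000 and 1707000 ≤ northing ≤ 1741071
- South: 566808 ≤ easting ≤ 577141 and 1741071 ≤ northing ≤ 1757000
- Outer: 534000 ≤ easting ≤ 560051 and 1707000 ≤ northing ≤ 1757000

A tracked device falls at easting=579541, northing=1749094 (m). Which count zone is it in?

The point has easting = 579541 and northing = 1749094.
Only Mid satisfies 577141 ≤ easting ≤ 584000 and 1741071 ≤ northing ≤ 1757000.

Mid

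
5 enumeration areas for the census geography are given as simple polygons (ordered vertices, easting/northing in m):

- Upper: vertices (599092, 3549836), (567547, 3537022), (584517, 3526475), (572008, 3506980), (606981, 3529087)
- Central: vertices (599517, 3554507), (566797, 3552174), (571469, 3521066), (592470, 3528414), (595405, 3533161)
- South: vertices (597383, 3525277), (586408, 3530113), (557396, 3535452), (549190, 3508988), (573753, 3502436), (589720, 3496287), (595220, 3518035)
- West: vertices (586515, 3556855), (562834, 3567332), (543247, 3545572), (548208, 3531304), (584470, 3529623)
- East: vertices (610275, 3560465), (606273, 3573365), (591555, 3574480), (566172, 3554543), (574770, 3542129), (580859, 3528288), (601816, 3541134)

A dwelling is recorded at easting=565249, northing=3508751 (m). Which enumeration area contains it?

Cast a ray rightward from (565249, 3508751). For each polygon, the edges (by vertex number in listed order) whose endpoints lie on opposite sides of northing = 3508751, where each meets that height, and whether that is right or left of the point:
Upper: 3–4 at easting≈573144.4 (right), 4–5 at easting≈574809.7 (right) → 2 crossings.
Central: no edge straddles that height → 0 crossings.
South: 4–5 at easting≈550078.5 (left), 6–7 at easting≈592872.1 (right) → 1 crossing.
West: no edge straddles that height → 0 crossings.
East: no edge straddles that height → 0 crossings.
Only South has an odd count, so the point is inside South.

South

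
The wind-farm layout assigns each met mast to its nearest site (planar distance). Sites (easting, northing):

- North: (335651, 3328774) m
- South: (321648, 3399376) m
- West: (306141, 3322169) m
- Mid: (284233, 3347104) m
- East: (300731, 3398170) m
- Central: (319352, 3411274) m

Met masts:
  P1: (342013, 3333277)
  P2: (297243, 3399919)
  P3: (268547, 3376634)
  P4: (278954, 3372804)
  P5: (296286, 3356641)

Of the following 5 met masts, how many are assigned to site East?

1

P1 → North
P2 → East
P3 → Mid
P4 → Mid
P5 → Mid
1 of the 5 goes to East.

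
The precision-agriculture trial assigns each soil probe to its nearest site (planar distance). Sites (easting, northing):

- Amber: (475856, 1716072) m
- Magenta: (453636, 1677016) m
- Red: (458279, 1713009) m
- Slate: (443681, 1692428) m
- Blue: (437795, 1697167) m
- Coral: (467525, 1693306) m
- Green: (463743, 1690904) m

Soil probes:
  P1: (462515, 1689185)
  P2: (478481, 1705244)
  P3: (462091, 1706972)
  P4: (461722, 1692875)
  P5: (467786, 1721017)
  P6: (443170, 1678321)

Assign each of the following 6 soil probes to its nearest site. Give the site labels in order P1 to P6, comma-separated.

P1 → Green (d²=4462945.00)
P2 → Amber (d²=124136209.00)
P3 → Red (d²=50976713.00)
P4 → Green (d²=7969282.00)
P5 → Amber (d²=89577925.00)
P6 → Magenta (d²=111240181.00)

Green, Amber, Red, Green, Amber, Magenta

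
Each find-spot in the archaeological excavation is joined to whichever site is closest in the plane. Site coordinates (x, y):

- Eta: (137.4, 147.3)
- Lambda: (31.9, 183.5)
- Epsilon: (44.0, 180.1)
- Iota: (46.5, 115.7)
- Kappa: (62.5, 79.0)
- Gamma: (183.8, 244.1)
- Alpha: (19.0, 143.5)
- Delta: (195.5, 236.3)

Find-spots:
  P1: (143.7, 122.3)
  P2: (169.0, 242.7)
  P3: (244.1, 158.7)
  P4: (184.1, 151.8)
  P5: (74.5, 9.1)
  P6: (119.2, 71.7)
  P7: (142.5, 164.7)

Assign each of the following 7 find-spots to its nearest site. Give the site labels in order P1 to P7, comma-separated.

Eta, Gamma, Delta, Eta, Kappa, Kappa, Eta

P1 → Eta (d²=664.69)
P2 → Gamma (d²=221.00)
P3 → Delta (d²=8383.72)
P4 → Eta (d²=2201.14)
P5 → Kappa (d²=5030.01)
P6 → Kappa (d²=3268.18)
P7 → Eta (d²=328.77)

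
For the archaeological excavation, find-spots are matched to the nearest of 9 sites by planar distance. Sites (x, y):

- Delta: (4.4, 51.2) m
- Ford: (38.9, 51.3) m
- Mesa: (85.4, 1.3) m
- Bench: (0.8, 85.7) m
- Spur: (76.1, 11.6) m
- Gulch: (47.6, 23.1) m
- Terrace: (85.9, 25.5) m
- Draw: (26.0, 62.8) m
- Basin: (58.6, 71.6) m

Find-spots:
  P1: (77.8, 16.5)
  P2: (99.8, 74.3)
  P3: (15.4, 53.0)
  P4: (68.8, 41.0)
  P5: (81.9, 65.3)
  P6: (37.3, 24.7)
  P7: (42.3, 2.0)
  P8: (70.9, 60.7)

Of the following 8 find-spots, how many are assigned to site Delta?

1

P1 → Spur
P2 → Basin
P3 → Delta
P4 → Terrace
P5 → Basin
P6 → Gulch
P7 → Gulch
P8 → Basin
1 of the 8 goes to Delta.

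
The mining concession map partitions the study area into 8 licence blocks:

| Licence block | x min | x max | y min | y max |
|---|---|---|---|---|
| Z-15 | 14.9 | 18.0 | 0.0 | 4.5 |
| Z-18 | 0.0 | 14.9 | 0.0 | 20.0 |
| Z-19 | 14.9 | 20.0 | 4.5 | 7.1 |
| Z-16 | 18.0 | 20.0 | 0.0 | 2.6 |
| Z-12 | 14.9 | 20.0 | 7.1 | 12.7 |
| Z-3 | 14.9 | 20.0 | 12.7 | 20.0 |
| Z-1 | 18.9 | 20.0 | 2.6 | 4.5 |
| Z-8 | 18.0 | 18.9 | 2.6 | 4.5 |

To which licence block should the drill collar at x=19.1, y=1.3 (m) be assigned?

Z-16

The point has x = 19.1 and y = 1.3.
Only Z-16 satisfies 18.0 ≤ x ≤ 20.0 and 0.0 ≤ y ≤ 2.6.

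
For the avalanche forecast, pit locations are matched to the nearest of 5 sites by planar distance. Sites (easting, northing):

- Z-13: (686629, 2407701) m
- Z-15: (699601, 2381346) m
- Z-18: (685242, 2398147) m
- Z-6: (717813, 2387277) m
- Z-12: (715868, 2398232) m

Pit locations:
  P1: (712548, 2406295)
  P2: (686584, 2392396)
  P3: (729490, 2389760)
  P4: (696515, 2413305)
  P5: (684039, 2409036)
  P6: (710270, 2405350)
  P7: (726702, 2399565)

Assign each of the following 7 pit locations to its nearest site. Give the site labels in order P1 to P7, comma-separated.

P1 → Z-12 (d²=76034369.00)
P2 → Z-18 (d²=34874965.00)
P3 → Z-6 (d²=142517618.00)
P4 → Z-13 (d²=129137812.00)
P5 → Z-13 (d²=8490325.00)
P6 → Z-12 (d²=82003528.00)
P7 → Z-12 (d²=119152445.00)

Z-12, Z-18, Z-6, Z-13, Z-13, Z-12, Z-12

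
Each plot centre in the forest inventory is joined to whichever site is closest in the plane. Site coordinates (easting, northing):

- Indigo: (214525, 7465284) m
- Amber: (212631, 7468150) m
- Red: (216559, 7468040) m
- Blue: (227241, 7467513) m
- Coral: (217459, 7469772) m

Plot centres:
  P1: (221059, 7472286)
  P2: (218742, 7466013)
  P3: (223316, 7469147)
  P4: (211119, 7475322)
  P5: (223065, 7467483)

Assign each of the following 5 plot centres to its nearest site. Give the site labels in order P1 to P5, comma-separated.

P1 → Coral (d²=19280196.00)
P2 → Red (d²=8874218.00)
P3 → Blue (d²=18075581.00)
P4 → Amber (d²=53723728.00)
P5 → Blue (d²=17439876.00)

Coral, Red, Blue, Amber, Blue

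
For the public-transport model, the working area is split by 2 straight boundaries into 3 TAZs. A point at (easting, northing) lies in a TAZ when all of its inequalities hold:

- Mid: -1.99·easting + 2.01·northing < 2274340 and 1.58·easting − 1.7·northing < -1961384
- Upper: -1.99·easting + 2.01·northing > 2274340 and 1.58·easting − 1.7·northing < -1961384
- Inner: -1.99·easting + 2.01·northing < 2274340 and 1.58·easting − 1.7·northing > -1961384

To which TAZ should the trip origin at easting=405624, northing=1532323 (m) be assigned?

-1.99·405624 + 2.01·1532323 = 2272777.470, which is < 2274340
1.58·405624 − 1.7·1532323 = -1964063.180, which is < -1961384
This sign pattern matches Mid.

Mid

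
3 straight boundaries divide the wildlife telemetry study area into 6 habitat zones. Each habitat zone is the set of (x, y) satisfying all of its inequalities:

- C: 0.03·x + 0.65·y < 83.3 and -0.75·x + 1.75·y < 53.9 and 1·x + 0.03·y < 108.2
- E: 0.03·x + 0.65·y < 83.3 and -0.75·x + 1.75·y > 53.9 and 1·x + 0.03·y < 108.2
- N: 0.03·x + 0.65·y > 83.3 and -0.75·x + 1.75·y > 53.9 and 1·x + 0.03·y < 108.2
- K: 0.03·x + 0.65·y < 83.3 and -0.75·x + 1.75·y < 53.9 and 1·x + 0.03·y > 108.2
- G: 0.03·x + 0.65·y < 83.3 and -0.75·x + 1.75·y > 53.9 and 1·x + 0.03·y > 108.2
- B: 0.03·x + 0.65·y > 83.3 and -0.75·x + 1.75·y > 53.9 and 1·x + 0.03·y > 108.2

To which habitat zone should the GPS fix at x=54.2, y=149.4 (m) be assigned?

N

0.03·54.2 + 0.65·149.4 = 98.736, which is > 83.3
-0.75·54.2 + 1.75·149.4 = 220.800, which is > 53.9
1·54.2 + 0.03·149.4 = 58.682, which is < 108.2
This sign pattern matches N.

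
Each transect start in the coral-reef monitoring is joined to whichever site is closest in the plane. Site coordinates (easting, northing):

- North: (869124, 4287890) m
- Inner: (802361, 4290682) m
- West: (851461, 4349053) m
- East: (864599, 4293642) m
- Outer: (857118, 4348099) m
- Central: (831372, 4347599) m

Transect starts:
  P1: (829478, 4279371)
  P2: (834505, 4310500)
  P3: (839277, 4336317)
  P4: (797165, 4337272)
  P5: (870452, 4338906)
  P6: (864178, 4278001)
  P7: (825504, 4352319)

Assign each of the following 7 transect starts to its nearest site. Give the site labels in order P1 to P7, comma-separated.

P1 → Inner (d²=863270410.00)
P2 → East (d²=1189841000.00)
P3 → Central (d²=189772549.00)
P4 → Central (d²=1276765778.00)
P5 → Outer (d²=262306805.00)
P6 → North (d²=122255237.00)
P7 → Central (d²=56711824.00)

Inner, East, Central, Central, Outer, North, Central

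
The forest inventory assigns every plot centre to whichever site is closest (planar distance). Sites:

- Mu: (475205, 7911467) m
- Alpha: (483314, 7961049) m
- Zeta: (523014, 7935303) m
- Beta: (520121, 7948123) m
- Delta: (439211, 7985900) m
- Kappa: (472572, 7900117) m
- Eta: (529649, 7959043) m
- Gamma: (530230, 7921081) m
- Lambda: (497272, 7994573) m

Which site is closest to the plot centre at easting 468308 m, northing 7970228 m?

Alpha

Squared distances to each site:
Mu: 3500423730.000; Alpha: 309434077.000; Zeta: 4212502061.000; Beta: 3173217994.000; Delta: 1092246993.000; Kappa: 4933734017.000; Eta: 3887822506.000; Gamma: 6249761693.000; Lambda: 1431592321.000.
Minimum at Alpha.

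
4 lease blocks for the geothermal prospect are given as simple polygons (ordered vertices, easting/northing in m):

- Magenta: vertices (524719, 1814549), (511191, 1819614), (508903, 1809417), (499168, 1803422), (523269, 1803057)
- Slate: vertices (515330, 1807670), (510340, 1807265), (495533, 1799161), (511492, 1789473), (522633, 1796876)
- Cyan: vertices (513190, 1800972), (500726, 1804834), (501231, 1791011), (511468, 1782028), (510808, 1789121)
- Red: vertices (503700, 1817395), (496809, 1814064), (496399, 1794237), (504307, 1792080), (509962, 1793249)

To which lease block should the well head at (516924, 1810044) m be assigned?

Cast a ray rightward from (516924, 1810044). For each polygon, the edges (by vertex number in listed order) whose endpoints lie on opposite sides of northing = 1810044, where each meets that height, and whether that is right or left of the point:
Magenta: 2–3 at easting≈509043.7 (left), 5–1 at easting≈524150.6 (right) → 1 crossing.
Slate: no edge straddles that height → 0 crossings.
Cyan: no edge straddles that height → 0 crossings.
Red: 2–3 at easting≈496725.9 (left), 5–1 at easting≈505606.4 (left) → 0 crossings.
Only Magenta has an odd count, so the point is inside Magenta.

Magenta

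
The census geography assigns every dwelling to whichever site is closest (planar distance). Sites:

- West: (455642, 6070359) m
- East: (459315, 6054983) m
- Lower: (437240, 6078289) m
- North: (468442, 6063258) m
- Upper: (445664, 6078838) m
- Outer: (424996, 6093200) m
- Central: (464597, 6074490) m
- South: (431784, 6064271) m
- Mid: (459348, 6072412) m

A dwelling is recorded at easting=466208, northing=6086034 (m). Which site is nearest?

Squared distances to each site:
West: 357345981.000; East: 1011678050.000; Lower: 899130049.000; North: 523736932.000; Upper: 473838352.000; Outer: 1749780500.000; Central: 135859257.000; South: 1658639945.000; Mid: 232618484.000.
Minimum at Central.

Central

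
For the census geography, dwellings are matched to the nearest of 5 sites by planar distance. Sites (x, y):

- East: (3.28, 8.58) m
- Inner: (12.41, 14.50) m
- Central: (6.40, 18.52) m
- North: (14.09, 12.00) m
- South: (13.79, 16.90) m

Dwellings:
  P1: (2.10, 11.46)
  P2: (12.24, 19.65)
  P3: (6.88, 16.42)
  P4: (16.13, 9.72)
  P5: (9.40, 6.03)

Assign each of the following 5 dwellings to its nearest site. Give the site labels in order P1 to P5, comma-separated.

East, South, Central, North, East

P1 → East (d²=9.69)
P2 → South (d²=9.96)
P3 → Central (d²=4.64)
P4 → North (d²=9.36)
P5 → East (d²=43.96)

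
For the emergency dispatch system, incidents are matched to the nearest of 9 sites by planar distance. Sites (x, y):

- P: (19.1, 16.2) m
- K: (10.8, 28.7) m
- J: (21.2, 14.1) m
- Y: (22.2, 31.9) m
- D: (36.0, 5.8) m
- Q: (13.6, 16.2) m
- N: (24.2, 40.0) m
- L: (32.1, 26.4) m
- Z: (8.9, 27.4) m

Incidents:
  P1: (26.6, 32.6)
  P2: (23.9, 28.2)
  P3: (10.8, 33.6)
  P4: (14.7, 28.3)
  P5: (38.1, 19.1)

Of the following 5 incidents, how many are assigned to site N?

0

P1 → Y
P2 → Y
P3 → K
P4 → K
P5 → L
0 of the 5 go to N.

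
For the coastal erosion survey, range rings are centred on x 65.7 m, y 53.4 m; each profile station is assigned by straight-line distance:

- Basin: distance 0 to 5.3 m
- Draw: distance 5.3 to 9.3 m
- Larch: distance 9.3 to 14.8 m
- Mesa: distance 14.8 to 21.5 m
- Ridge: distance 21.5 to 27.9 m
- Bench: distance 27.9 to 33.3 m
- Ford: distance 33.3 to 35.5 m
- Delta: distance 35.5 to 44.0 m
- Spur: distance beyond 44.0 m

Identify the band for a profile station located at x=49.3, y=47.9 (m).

Distance = √((49.3−65.7)² + (47.9−53.4)²) = √(268.960 + 30.250) = 17.298 m.
14.8 ≤ 17.298 < 21.5 → Mesa.

Mesa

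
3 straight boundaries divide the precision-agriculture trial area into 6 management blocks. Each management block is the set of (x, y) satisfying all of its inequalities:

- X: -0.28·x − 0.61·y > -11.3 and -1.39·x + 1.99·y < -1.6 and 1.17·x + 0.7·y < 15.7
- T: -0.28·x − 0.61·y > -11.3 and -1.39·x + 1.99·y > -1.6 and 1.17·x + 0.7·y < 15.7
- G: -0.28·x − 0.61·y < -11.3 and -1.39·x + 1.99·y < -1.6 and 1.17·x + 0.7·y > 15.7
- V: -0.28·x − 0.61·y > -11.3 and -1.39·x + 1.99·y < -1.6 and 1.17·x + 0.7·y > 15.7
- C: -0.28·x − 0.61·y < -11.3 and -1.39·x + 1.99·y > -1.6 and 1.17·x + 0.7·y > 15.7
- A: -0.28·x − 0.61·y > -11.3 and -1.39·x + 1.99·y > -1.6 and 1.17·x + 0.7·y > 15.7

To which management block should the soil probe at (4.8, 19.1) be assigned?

-0.28·4.8 − 0.61·19.1 = -12.995, which is < -11.3
-1.39·4.8 + 1.99·19.1 = 31.337, which is > -1.6
1.17·4.8 + 0.7·19.1 = 18.986, which is > 15.7
This sign pattern matches C.

C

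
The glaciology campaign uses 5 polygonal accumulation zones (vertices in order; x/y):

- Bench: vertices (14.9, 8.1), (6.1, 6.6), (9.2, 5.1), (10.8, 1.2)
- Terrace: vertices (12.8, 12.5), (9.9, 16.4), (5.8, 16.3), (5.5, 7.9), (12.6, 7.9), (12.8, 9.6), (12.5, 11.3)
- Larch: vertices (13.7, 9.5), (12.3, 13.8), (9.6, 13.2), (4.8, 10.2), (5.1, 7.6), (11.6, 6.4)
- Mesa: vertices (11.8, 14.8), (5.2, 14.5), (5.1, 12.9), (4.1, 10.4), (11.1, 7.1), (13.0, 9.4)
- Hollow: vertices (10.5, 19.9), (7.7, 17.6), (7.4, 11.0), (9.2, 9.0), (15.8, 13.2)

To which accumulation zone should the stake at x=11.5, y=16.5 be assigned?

Hollow

Cast a ray rightward from (11.5, 16.5). For each polygon, the edges (by vertex number in listed order) whose endpoints lie on opposite sides of y = 16.5, where each meets that height, and whether that is right or left of the point:
Bench: no edge straddles that height → 0 crossings.
Terrace: no edge straddles that height → 0 crossings.
Larch: no edge straddles that height → 0 crossings.
Mesa: no edge straddles that height → 0 crossings.
Hollow: 2–3 at x≈7.65 (left), 5–1 at x≈13.19 (right) → 1 crossing.
Only Hollow has an odd count, so the point is inside Hollow.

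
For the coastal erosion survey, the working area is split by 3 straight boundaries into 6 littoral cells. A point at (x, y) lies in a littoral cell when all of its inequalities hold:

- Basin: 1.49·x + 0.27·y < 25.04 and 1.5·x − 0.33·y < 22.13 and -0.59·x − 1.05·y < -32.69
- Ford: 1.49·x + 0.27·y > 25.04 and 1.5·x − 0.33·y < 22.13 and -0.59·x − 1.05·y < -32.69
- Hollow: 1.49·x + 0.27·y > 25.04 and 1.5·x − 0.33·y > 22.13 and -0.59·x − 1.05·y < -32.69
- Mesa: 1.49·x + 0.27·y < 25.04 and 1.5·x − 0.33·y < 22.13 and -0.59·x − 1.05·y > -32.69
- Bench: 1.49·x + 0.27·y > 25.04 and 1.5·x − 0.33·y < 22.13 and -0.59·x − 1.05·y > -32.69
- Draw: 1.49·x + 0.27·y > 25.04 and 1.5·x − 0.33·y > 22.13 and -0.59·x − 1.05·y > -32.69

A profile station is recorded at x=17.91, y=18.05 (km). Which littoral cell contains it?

1.49·17.91 + 0.27·18.05 = 31.559, which is > 25.04
1.5·17.91 − 0.33·18.05 = 20.909, which is < 22.13
-0.59·17.91 − 1.05·18.05 = -29.519, which is > -32.69
This sign pattern matches Bench.

Bench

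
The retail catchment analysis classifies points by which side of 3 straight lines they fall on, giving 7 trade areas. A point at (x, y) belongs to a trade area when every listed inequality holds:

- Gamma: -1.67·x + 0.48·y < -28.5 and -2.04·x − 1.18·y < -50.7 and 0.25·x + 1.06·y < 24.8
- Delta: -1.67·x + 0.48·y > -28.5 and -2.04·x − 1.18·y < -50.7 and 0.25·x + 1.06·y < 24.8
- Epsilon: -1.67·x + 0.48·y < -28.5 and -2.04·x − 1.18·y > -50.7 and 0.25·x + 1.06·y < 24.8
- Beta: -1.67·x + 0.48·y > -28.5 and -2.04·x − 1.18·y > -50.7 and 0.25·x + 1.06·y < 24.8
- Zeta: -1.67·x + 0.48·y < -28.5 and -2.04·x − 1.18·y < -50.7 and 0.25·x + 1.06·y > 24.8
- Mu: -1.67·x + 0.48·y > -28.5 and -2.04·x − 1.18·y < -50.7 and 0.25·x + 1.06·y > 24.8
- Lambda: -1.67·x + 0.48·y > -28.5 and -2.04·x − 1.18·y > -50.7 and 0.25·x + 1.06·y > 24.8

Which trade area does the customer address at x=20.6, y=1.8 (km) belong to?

-1.67·20.6 + 0.48·1.8 = -33.538, which is < -28.5
-2.04·20.6 − 1.18·1.8 = -44.148, which is > -50.7
0.25·20.6 + 1.06·1.8 = 7.058, which is < 24.8
This sign pattern matches Epsilon.

Epsilon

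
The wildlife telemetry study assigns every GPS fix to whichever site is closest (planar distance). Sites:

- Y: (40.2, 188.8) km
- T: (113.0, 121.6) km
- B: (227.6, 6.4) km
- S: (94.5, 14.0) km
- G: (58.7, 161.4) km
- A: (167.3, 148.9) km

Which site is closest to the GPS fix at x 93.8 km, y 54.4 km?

S

Squared distances to each site:
Y: 20936.320; T: 4884.480; B: 20206.440; S: 1632.650; G: 12681.010; A: 14332.500.
Minimum at S.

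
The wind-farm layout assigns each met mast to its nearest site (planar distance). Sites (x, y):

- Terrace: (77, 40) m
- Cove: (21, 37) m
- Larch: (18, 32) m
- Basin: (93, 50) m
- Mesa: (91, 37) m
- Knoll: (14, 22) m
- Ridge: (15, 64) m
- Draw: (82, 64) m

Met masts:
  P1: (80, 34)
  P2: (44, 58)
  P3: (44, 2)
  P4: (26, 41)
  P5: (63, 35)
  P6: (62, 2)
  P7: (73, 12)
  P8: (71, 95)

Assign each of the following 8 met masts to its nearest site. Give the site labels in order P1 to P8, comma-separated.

Terrace, Ridge, Knoll, Cove, Terrace, Terrace, Terrace, Draw

P1 → Terrace (d²=45.00)
P2 → Ridge (d²=877.00)
P3 → Knoll (d²=1300.00)
P4 → Cove (d²=41.00)
P5 → Terrace (d²=221.00)
P6 → Terrace (d²=1669.00)
P7 → Terrace (d²=800.00)
P8 → Draw (d²=1082.00)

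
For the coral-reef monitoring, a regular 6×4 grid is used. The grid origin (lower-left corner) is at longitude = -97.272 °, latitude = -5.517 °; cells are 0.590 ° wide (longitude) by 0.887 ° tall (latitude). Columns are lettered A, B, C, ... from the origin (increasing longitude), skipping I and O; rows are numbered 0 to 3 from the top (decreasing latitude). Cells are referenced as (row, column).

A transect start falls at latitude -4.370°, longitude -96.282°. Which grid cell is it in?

(2, B)

Column index: ⌊(-96.282 − -97.272) / 0.590⌋ = ⌊1.678⌋ = 1 → column B
Row offset from origin: ⌊(-4.370 − -5.517) / 0.887⌋ = ⌊1.293⌋ = 1 → row 2 (counted from top)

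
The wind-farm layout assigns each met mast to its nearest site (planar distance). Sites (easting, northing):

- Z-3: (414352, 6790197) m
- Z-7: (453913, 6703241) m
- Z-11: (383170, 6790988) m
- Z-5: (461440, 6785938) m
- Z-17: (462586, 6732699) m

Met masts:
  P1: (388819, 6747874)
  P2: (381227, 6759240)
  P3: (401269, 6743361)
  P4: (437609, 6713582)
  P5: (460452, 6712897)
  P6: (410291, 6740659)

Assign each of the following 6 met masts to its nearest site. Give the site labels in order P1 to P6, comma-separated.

P1 → Z-11 (d²=1890728197.00)
P2 → Z-11 (d²=1011710753.00)
P3 → Z-3 (d²=2364775785.00)
P4 → Z-7 (d²=372756697.00)
P5 → Z-7 (d²=135996857.00)
P6 → Z-3 (d²=2470505165.00)

Z-11, Z-11, Z-3, Z-7, Z-7, Z-3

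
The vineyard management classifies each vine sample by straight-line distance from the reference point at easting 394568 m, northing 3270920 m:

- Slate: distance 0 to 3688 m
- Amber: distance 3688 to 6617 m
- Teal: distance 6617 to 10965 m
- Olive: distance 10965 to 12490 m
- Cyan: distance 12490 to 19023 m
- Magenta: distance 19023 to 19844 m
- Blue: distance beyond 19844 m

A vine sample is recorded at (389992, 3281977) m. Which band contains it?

Distance = √((389992−394568)² + (3281977−3270920)²) = √(20939776.000 + 122257249.000) = 11966.496 m.
10965 ≤ 11966.496 < 12490 → Olive.

Olive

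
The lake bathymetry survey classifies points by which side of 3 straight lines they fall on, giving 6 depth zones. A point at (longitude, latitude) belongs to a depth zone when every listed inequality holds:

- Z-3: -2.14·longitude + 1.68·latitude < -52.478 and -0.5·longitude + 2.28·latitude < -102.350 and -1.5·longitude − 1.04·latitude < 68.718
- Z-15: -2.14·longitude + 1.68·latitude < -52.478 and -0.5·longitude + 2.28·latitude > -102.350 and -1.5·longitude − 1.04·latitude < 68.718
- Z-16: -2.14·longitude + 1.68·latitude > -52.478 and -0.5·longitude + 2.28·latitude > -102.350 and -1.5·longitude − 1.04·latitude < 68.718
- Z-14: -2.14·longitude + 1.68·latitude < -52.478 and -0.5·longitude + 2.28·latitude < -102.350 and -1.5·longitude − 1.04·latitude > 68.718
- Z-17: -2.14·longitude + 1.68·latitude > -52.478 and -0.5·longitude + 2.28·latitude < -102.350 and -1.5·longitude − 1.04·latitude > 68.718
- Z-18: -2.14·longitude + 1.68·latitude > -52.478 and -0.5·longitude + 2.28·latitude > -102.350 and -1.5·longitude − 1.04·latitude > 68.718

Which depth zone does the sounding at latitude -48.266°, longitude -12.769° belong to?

Z-14

-2.14·-12.769 + 1.68·-48.266 = -53.761, which is < -52.478
-0.5·-12.769 + 2.28·-48.266 = -103.662, which is < -102.350
-1.5·-12.769 − 1.04·-48.266 = 69.350, which is > 68.718
This sign pattern matches Z-14.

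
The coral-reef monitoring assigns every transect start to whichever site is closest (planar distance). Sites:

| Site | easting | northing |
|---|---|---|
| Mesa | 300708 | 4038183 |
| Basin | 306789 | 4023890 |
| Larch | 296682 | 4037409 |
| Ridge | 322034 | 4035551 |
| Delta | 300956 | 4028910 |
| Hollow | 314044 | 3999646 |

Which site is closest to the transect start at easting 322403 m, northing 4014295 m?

Squared distances to each site:
Mesa: 1041309569.000; Basin: 335861021.000; Larch: 1195826837.000; Ridge: 451953697.000; Delta: 673572034.000; Hollow: 284466082.000.
Minimum at Hollow.

Hollow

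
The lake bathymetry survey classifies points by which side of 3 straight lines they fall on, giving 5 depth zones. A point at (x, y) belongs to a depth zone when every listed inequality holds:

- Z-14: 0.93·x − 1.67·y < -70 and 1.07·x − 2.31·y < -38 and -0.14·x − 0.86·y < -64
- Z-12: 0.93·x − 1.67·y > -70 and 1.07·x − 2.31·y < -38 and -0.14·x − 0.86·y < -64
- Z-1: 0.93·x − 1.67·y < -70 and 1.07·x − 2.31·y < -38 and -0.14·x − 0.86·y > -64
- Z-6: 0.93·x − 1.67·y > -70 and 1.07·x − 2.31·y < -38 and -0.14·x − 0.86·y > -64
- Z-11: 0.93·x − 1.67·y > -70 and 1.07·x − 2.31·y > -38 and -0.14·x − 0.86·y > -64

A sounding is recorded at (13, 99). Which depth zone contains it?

Z-14

0.93·13 − 1.67·99 = -153.240, which is < -70
1.07·13 − 2.31·99 = -214.780, which is < -38
-0.14·13 − 0.86·99 = -86.960, which is < -64
This sign pattern matches Z-14.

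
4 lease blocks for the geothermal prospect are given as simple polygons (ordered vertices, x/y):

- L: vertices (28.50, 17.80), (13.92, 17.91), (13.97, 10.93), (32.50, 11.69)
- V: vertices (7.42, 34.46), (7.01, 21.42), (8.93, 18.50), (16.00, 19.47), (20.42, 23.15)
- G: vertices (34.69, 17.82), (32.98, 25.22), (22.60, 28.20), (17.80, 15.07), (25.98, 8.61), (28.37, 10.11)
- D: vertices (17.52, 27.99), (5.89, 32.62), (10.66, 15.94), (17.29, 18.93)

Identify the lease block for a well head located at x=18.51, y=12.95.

L

Cast a ray rightward from (18.51, 12.95). For each polygon, the edges (by vertex number in listed order) whose endpoints lie on opposite sides of y = 12.95, where each meets that height, and whether that is right or left of the point:
L: 2–3 at x≈13.956 (left), 4–1 at x≈31.675 (right) → 1 crossing.
V: no edge straddles that height → 0 crossings.
G: 4–5 at x≈20.484 (right), 6–1 at x≈30.698 (right) → 2 crossings.
D: no edge straddles that height → 0 crossings.
Only L has an odd count, so the point is inside L.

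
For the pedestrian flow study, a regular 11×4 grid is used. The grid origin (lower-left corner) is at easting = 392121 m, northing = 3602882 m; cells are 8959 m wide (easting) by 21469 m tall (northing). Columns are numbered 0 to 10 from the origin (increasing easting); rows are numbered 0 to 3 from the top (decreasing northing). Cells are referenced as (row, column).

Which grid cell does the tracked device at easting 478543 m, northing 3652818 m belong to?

Column index: ⌊(478543 − 392121) / 8959⌋ = ⌊9.646⌋ = 9
Row offset from origin: ⌊(3652818 − 3602882) / 21469⌋ = ⌊2.326⌋ = 2 → row 1 (counted from top)

(1, 9)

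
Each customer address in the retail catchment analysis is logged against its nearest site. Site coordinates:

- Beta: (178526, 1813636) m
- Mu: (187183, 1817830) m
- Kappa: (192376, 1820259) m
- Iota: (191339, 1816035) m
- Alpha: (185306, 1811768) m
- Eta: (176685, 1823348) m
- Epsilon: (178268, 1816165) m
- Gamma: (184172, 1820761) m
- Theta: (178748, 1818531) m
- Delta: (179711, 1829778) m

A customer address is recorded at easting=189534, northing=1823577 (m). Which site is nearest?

Kappa

Squared distances to each site:
Beta: 219999545.000; Mu: 38555210.000; Kappa: 19086088.000; Iota: 60139789.000; Alpha: 157328465.000; Eta: 165149242.000; Epsilon: 181860500.000; Gamma: 36680900.000; Theta: 141799912.000; Delta: 134943730.000.
Minimum at Kappa.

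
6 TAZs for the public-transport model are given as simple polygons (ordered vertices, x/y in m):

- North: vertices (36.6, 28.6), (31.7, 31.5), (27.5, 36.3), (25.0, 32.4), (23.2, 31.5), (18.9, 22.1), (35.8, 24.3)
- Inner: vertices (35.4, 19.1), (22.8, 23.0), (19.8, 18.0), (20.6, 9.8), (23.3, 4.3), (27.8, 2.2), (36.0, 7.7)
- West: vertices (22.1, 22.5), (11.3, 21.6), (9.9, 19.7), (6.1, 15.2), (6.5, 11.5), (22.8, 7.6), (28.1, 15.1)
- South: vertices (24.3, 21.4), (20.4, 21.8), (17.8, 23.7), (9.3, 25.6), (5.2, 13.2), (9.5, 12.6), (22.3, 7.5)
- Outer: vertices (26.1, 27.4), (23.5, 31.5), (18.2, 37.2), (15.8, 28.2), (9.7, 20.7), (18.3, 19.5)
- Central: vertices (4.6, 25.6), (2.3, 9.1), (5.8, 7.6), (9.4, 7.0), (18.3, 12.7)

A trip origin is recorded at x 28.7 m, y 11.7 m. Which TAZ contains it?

Inner

Cast a ray rightward from (28.7, 11.7). For each polygon, the edges (by vertex number in listed order) whose endpoints lie on opposite sides of y = 11.7, where each meets that height, and whether that is right or left of the point:
North: no edge straddles that height → 0 crossings.
Inner: 3–4 at x≈20.41 (left), 7–1 at x≈35.79 (right) → 1 crossing.
West: 4–5 at x≈6.48 (left), 6–7 at x≈25.70 (left) → 0 crossings.
South: 6–7 at x≈11.76 (left), 7–1 at x≈22.90 (left) → 0 crossings.
Outer: no edge straddles that height → 0 crossings.
Central: 1–2 at x≈2.66 (left), 4–5 at x≈16.74 (left) → 0 crossings.
Only Inner has an odd count, so the point is inside Inner.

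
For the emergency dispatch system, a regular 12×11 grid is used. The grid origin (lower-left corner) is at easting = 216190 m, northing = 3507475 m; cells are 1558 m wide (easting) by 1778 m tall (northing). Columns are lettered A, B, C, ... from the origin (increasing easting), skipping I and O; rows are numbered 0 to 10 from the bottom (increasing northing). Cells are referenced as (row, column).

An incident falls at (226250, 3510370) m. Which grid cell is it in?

(1, G)

Column index: ⌊(226250 − 216190) / 1558⌋ = ⌊6.457⌋ = 6 → column G
Row offset from origin: ⌊(3510370 − 3507475) / 1778⌋ = ⌊1.628⌋ = 1 → row 1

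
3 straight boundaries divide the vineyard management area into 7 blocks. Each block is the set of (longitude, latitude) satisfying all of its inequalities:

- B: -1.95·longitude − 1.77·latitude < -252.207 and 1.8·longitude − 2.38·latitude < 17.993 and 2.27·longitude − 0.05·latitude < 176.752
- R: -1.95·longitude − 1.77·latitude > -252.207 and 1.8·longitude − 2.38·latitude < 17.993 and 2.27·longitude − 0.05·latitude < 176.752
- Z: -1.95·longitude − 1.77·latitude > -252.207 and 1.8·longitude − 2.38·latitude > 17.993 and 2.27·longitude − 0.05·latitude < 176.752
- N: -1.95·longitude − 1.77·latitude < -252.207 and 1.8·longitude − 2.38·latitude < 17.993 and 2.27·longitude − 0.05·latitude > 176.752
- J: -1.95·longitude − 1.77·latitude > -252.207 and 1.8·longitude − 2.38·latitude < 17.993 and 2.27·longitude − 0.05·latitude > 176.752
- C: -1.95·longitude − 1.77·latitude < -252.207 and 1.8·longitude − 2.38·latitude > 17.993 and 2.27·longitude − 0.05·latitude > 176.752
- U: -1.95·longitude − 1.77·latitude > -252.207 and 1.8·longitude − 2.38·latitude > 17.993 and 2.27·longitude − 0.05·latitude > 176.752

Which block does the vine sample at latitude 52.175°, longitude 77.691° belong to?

R

-1.95·77.691 − 1.77·52.175 = -243.847, which is > -252.207
1.8·77.691 − 2.38·52.175 = 15.667, which is < 17.993
2.27·77.691 − 0.05·52.175 = 173.750, which is < 176.752
This sign pattern matches R.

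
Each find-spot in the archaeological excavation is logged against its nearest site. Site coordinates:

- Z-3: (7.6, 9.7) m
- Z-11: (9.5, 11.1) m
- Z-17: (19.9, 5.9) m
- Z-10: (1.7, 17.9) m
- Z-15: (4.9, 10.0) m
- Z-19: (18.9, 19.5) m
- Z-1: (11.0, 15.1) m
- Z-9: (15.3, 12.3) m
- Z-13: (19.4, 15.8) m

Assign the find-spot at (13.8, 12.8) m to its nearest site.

Z-9

Squared distances to each site:
Z-3: 48.050; Z-11: 21.380; Z-17: 84.820; Z-10: 172.420; Z-15: 87.050; Z-19: 70.900; Z-1: 13.130; Z-9: 2.500; Z-13: 40.360.
Minimum at Z-9.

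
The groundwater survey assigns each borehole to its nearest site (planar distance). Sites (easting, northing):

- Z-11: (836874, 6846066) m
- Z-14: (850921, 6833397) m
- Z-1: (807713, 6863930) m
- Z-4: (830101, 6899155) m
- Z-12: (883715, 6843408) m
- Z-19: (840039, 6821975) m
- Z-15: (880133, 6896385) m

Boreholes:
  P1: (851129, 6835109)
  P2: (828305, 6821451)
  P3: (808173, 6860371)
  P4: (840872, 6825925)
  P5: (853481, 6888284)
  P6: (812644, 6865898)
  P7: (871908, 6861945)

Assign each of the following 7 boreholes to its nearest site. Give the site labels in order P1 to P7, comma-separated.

Z-14, Z-19, Z-1, Z-19, Z-4, Z-1, Z-12

P1 → Z-14 (d²=2974208.00)
P2 → Z-19 (d²=137961332.00)
P3 → Z-1 (d²=12878081.00)
P4 → Z-19 (d²=16296389.00)
P5 → Z-4 (d²=664803041.00)
P6 → Z-1 (d²=28187785.00)
P7 → Z-12 (d²=483025618.00)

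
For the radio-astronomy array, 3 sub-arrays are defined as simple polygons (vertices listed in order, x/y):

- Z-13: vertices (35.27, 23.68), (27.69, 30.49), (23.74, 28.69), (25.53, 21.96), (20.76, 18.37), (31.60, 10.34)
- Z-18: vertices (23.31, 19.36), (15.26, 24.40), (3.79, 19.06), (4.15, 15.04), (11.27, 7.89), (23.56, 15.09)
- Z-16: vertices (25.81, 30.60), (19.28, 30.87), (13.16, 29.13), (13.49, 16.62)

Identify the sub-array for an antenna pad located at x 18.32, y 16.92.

Cast a ray rightward from (18.32, 16.92). For each polygon, the edges (by vertex number in listed order) whose endpoints lie on opposite sides of y = 16.92, where each meets that height, and whether that is right or left of the point:
Z-13: 5–6 at x≈22.717 (right), 6–1 at x≈33.410 (right) → 2 crossings.
Z-18: 3–4 at x≈3.982 (left), 6–1 at x≈23.453 (right) → 1 crossing.
Z-16: 3–4 at x≈13.482 (left), 4–1 at x≈13.754 (left) → 0 crossings.
Only Z-18 has an odd count, so the point is inside Z-18.

Z-18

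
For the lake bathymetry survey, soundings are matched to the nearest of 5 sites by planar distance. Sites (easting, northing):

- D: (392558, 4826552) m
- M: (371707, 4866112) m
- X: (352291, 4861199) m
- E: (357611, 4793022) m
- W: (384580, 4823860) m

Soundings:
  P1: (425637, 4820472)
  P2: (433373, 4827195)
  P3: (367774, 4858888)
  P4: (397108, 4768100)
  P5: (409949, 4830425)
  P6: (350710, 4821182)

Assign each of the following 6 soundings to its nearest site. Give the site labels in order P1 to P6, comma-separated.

P1 → D (d²=1131186641.00)
P2 → D (d²=1666277674.00)
P3 → M (d²=67654665.00)
P4 → E (d²=2181119093.00)
P5 → D (d²=317447010.00)
P6 → E (d²=840609401.00)

D, D, M, E, D, E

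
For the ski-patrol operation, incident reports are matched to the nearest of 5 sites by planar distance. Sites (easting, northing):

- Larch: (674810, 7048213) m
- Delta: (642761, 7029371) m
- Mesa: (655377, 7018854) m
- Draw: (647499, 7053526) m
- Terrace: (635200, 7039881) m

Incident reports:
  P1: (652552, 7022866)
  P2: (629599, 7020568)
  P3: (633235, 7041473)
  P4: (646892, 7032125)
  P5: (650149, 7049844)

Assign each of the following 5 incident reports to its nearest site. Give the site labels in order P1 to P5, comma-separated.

Mesa, Delta, Terrace, Delta, Draw

P1 → Mesa (d²=24076769.00)
P2 → Delta (d²=250731053.00)
P3 → Terrace (d²=6395689.00)
P4 → Delta (d²=24649677.00)
P5 → Draw (d²=20579624.00)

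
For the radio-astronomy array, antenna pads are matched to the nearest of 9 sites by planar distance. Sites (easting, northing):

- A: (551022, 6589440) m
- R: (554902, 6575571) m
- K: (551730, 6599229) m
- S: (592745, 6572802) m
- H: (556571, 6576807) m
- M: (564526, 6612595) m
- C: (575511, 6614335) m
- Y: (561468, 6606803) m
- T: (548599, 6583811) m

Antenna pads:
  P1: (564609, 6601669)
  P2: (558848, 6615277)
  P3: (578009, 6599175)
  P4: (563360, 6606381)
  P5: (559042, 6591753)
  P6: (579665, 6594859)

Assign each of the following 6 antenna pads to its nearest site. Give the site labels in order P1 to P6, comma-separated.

Y, M, C, Y, A, C

P1 → Y (d²=36223837.00)
P2 → M (d²=39432808.00)
P3 → C (d²=236065604.00)
P4 → Y (d²=3757748.00)
P5 → A (d²=69670369.00)
P6 → C (d²=396570292.00)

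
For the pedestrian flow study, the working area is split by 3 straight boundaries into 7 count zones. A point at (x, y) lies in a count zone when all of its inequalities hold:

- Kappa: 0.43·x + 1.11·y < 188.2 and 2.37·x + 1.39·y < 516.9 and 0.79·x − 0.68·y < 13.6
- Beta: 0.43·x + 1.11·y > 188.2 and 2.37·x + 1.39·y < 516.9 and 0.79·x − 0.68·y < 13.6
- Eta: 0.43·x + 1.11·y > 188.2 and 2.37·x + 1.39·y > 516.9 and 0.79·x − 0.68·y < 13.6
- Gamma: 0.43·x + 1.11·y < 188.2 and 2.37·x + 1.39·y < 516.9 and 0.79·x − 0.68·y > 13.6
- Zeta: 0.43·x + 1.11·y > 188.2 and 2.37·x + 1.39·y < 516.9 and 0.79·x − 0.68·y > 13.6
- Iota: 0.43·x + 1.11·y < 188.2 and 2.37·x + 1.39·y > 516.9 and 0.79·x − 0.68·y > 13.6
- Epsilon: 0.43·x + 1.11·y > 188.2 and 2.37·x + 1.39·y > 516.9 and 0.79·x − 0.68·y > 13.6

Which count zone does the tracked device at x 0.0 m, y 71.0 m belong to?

Kappa

0.43·0.0 + 1.11·71.0 = 78.810, which is < 188.2
2.37·0.0 + 1.39·71.0 = 98.690, which is < 516.9
0.79·0.0 − 0.68·71.0 = -48.280, which is < 13.6
This sign pattern matches Kappa.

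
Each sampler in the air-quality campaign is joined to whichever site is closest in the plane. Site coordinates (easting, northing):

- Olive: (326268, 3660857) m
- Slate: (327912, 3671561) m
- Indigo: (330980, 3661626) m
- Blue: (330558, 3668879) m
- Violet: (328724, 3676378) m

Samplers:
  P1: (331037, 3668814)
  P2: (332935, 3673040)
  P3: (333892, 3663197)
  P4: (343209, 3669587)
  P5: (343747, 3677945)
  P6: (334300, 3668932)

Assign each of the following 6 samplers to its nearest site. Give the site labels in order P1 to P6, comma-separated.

Blue, Blue, Indigo, Blue, Violet, Blue

P1 → Blue (d²=233666.00)
P2 → Blue (d²=22964050.00)
P3 → Indigo (d²=10947785.00)
P4 → Blue (d²=160549065.00)
P5 → Violet (d²=228146018.00)
P6 → Blue (d²=14005373.00)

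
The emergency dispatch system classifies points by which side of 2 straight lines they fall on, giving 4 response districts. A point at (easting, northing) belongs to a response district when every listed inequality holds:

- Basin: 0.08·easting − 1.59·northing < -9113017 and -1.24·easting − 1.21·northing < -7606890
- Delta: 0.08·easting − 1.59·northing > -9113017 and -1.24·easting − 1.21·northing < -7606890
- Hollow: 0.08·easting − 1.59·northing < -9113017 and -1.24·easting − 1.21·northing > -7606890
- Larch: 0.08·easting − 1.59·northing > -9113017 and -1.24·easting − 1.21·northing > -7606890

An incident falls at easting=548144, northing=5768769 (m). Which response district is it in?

0.08·548144 − 1.59·5768769 = -9128491.190, which is < -9113017
-1.24·548144 − 1.21·5768769 = -7659909.050, which is < -7606890
This sign pattern matches Basin.

Basin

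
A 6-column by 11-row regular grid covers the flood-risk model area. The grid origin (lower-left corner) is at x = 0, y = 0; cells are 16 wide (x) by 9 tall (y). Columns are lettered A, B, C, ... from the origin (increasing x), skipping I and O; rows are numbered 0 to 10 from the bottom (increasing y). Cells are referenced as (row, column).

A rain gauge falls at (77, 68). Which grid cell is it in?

(7, E)

Column index: ⌊(77 − 0) / 16⌋ = ⌊4.812⌋ = 4 → column E
Row offset from origin: ⌊(68 − 0) / 9⌋ = ⌊7.556⌋ = 7 → row 7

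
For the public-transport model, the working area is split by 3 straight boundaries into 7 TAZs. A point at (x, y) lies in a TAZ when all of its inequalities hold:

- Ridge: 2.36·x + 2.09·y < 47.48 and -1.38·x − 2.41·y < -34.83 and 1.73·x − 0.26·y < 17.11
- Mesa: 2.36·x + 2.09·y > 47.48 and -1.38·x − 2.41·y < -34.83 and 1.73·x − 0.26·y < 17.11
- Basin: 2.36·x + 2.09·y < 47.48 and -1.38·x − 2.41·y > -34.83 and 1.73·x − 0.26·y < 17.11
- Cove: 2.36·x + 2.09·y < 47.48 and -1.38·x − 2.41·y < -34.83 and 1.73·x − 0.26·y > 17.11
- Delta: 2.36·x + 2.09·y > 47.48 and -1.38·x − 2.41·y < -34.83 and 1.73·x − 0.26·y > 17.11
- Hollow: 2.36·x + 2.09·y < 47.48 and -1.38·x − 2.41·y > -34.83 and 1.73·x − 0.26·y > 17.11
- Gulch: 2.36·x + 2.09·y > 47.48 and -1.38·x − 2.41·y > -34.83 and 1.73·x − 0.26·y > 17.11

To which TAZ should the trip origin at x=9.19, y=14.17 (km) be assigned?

Mesa

2.36·9.19 + 2.09·14.17 = 51.304, which is > 47.48
-1.38·9.19 − 2.41·14.17 = -46.832, which is < -34.83
1.73·9.19 − 0.26·14.17 = 12.214, which is < 17.11
This sign pattern matches Mesa.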